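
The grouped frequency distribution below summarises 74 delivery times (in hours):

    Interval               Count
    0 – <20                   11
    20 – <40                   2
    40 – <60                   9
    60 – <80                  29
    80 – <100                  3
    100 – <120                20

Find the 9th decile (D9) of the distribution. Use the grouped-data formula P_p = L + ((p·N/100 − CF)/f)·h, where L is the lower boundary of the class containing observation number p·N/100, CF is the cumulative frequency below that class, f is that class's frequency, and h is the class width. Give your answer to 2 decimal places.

112.60

N = 74; target position k = 90/100 · 74 = 66.6.
Cumulative frequencies: 11, 13, 22, 51, 54, 74.
Observation 66.6 falls in the class 100 – <120.
L = 100, CF = 54, f = 20, h = 20.
P90 = 100 + ((66.6 − 54)/20)·20 = 100 + 12.6 = 112.6.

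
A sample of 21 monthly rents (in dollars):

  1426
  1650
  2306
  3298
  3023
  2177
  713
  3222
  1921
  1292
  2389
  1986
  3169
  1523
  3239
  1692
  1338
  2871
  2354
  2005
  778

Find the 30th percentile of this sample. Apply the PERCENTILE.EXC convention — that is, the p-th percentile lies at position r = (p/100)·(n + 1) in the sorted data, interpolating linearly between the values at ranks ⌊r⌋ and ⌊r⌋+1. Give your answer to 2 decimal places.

Sorted: 713, 778, 1292, 1338, 1426, 1523, 1650, 1692, 1921, 1986, 2005, 2177, 2306, 2354, 2389, 2871, 3023, 3169, 3222, 3239, 3298.
n = 21.
r = (30/100)·(21 + 1) = 6.6.
Rank 6 is 1523 and rank 7 is 1650.
Interpolate: 1523 + 0.6·(1650 − 1523) = 1523 + 0.6·127 = 1599.2.

1599.20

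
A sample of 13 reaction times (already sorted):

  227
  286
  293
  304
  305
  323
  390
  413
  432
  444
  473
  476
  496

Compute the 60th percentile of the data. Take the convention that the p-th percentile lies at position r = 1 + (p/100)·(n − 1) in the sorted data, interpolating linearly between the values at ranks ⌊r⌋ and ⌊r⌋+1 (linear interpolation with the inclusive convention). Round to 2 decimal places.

416.80

n = 13.
r = 1 + (60/100)·(13 − 1) = 1 + 7.2 = 8.2.
Rank 8 is 413 and rank 9 is 432.
Interpolate: 413 + 0.2·(432 − 413) = 413 + 0.2·19 = 416.8.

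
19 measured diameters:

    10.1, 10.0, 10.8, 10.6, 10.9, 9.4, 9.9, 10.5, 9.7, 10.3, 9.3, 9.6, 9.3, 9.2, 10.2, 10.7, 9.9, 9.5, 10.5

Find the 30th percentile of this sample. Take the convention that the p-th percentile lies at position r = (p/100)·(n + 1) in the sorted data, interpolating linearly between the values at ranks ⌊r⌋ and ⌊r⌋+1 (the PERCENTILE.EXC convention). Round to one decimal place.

9.6

Sorted: 9.2, 9.3, 9.3, 9.4, 9.5, 9.6, 9.7, 9.9, 9.9, 10.0, 10.1, 10.2, 10.3, 10.5, 10.5, 10.6, 10.7, 10.8, 10.9.
n = 19.
r = (30/100)·(19 + 1) = 6.
r is an integer, so P30 is the value at rank 6: 9.6.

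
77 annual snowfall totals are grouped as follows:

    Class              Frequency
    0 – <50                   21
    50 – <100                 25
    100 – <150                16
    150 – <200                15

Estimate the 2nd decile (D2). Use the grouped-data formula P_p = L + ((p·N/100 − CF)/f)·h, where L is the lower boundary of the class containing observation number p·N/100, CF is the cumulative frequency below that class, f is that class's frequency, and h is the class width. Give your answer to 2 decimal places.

36.67

N = 77; target position k = 20/100 · 77 = 15.4.
Cumulative frequencies: 21, 46, 62, 77.
Observation 15.4 falls in the class 0 – <50.
L = 0, CF = 0, f = 21, h = 50.
P20 = 0 + ((15.4 − 0)/21)·50 = 0 + 36.6667 = 36.6667.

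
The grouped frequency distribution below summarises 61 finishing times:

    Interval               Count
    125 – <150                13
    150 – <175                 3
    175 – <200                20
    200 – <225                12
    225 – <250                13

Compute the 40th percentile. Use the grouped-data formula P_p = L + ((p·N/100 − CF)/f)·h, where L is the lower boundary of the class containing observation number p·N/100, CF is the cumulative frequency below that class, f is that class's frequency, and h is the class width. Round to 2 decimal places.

185.50

N = 61; target position k = 40/100 · 61 = 24.4.
Cumulative frequencies: 13, 16, 36, 48, 61.
Observation 24.4 falls in the class 175 – <200.
L = 175, CF = 16, f = 20, h = 25.
P40 = 175 + ((24.4 − 16)/20)·25 = 175 + 10.5 = 185.5.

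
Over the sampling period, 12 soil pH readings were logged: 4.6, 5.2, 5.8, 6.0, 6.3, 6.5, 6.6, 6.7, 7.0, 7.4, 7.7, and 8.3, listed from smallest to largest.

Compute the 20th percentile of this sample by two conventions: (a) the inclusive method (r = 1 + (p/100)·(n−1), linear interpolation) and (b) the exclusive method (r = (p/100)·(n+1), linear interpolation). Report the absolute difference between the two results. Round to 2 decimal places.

n = 12.
(a) r = 3.2; between ranks 3 (5.8) and 4 (6.0): 5.84.
(b) r = 2.6; between ranks 2 (5.2) and 3 (5.8): 5.56.
|5.84 − 5.56| = 0.28.

0.28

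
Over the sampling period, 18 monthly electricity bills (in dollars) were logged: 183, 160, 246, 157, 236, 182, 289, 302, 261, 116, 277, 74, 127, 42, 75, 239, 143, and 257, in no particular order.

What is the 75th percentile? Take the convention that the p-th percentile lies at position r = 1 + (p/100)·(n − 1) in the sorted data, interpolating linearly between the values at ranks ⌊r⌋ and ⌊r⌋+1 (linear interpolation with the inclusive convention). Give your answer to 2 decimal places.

Sorted: 42, 74, 75, 116, 127, 143, 157, 160, 182, 183, 236, 239, 246, 257, 261, 277, 289, 302.
n = 18.
r = 1 + (75/100)·(18 − 1) = 1 + 12.75 = 13.75.
Rank 13 is 246 and rank 14 is 257.
Interpolate: 246 + 0.75·(257 − 246) = 246 + 0.75·11 = 254.25.

254.25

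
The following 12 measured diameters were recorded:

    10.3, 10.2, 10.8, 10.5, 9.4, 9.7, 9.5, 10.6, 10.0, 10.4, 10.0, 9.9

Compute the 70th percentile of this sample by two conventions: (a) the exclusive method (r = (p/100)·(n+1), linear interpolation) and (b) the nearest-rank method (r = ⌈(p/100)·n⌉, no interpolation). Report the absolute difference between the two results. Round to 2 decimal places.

Sorted: 9.4, 9.5, 9.7, 9.9, 10.0, 10.0, 10.2, 10.3, 10.4, 10.5, 10.6, 10.8.
n = 12.
(a) r = 9.1; between ranks 9 (10.4) and 10 (10.5): 10.41.
(b) the nearest-rank method: rank 9 → 10.4.
|10.41 − 10.4| = 0.01.

0.01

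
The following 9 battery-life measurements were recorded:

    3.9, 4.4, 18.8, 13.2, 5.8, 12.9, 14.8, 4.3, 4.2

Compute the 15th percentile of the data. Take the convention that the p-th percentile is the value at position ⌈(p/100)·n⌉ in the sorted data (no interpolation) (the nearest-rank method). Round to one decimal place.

4.2

Sorted: 3.9, 4.2, 4.3, 4.4, 5.8, 12.9, 13.2, 14.8, 18.8.
n = 9.
Position = ⌈15/100 · 9⌉ = ⌈1.35⌉ = 2.
The value at rank 2 is 4.2.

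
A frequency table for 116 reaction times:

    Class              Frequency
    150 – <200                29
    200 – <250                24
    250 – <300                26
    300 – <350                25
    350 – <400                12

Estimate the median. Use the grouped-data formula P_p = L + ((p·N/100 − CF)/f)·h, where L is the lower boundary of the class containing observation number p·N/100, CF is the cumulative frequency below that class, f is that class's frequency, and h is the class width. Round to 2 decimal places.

N = 116; target position k = 50/100 · 116 = 58.
Cumulative frequencies: 29, 53, 79, 104, 116.
Observation 58 falls in the class 250 – <300.
L = 250, CF = 53, f = 26, h = 50.
P50 = 250 + ((58 − 53)/26)·50 = 250 + 9.61538 = 259.615.

259.62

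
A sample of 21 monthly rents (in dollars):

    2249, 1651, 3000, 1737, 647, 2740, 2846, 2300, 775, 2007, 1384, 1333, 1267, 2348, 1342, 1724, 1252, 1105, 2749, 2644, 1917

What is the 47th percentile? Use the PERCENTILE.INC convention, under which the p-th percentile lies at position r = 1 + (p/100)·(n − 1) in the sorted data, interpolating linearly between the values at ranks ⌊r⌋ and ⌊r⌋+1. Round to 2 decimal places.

Sorted: 647, 775, 1105, 1252, 1267, 1333, 1342, 1384, 1651, 1724, 1737, 1917, 2007, 2249, 2300, 2348, 2644, 2740, 2749, 2846, 3000.
n = 21.
r = 1 + (47/100)·(21 − 1) = 1 + 9.4 = 10.4.
Rank 10 is 1724 and rank 11 is 1737.
Interpolate: 1724 + 0.4·(1737 − 1724) = 1724 + 0.4·13 = 1729.2.

1729.20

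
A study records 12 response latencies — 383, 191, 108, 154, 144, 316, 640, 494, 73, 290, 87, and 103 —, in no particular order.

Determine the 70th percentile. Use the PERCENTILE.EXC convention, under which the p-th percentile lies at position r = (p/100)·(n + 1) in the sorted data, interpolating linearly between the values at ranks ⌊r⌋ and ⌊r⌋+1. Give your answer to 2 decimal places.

Sorted: 73, 87, 103, 108, 144, 154, 191, 290, 316, 383, 494, 640.
n = 12.
r = (70/100)·(12 + 1) = 9.1.
Rank 9 is 316 and rank 10 is 383.
Interpolate: 316 + 0.1·(383 − 316) = 316 + 0.1·67 = 322.7.

322.70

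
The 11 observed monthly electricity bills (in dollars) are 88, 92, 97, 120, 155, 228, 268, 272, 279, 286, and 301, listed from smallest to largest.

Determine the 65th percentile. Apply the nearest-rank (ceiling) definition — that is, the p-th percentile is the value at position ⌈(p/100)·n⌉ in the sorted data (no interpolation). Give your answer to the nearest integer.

n = 11.
Position = ⌈65/100 · 11⌉ = ⌈7.15⌉ = 8.
The value at rank 8 is 272.

272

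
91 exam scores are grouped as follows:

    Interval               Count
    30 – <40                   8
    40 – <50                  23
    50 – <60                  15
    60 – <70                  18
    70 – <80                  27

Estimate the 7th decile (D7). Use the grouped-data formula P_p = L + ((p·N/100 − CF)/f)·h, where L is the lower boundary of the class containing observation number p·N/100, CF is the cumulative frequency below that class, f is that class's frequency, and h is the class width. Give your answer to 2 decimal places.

69.83

N = 91; target position k = 70/100 · 91 = 63.7.
Cumulative frequencies: 8, 31, 46, 64, 91.
Observation 63.7 falls in the class 60 – <70.
L = 60, CF = 46, f = 18, h = 10.
P70 = 60 + ((63.7 − 46)/18)·10 = 60 + 9.83333 = 69.8333.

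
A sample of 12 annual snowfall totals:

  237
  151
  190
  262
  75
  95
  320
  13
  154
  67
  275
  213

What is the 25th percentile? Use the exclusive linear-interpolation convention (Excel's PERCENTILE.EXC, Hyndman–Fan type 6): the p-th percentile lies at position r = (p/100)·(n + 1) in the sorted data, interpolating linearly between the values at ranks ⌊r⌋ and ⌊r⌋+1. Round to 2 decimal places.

Sorted: 13, 67, 75, 95, 151, 154, 190, 213, 237, 262, 275, 320.
n = 12.
r = (25/100)·(12 + 1) = 3.25.
Rank 3 is 75 and rank 4 is 95.
Interpolate: 75 + 0.25·(95 − 75) = 75 + 0.25·20 = 80.

80.00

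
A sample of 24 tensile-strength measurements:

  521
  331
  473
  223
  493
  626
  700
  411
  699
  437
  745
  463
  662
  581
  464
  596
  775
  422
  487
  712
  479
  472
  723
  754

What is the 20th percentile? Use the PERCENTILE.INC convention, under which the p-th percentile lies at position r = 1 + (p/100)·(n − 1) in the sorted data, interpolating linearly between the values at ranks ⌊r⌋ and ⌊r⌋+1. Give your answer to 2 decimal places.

452.60

Sorted: 223, 331, 411, 422, 437, 463, 464, 472, 473, 479, 487, 493, 521, 581, 596, 626, 662, 699, 700, 712, 723, 745, 754, 775.
n = 24.
r = 1 + (20/100)·(24 − 1) = 1 + 4.6 = 5.6.
Rank 5 is 437 and rank 6 is 463.
Interpolate: 437 + 0.6·(463 − 437) = 437 + 0.6·26 = 452.6.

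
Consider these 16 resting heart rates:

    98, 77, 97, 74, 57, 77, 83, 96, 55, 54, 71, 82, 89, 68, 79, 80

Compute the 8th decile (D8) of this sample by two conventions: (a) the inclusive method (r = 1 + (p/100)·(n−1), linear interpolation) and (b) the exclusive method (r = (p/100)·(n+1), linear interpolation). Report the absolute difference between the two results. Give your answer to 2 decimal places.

4.20

Sorted: 54, 55, 57, 68, 71, 74, 77, 77, 79, 80, 82, 83, 89, 96, 97, 98.
n = 16.
(a) r = 13 → value at rank 13 = 89.
(b) r = 13.6; between ranks 13 (89) and 14 (96): 93.2.
|89 − 93.2| = 4.2.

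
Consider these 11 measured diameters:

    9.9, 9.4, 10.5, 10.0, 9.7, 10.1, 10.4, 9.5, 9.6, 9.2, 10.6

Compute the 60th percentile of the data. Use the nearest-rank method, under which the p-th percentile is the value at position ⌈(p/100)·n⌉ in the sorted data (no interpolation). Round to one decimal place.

Sorted: 9.2, 9.4, 9.5, 9.6, 9.7, 9.9, 10.0, 10.1, 10.4, 10.5, 10.6.
n = 11.
Position = ⌈60/100 · 11⌉ = ⌈6.6⌉ = 7.
The value at rank 7 is 10.0.

10.0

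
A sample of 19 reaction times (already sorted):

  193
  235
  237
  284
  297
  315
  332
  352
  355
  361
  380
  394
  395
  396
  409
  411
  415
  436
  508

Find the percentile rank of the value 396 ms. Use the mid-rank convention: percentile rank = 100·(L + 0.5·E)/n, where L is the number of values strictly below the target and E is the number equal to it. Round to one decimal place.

Count below 396: L = 13; count equal: E = 1; n = 19.
Percentile rank = 100·(13 + 0.5·1)/19 = 100·13.5/19 = 71.05.

71.1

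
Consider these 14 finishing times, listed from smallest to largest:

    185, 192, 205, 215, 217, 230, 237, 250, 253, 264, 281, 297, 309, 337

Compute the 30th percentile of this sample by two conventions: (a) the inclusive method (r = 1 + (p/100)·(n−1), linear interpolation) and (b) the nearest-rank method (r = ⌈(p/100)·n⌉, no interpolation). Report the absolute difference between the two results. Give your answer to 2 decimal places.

0.20

n = 14.
(a) r = 4.9; between ranks 4 (215) and 5 (217): 216.8.
(b) the nearest-rank method: rank 5 → 217.
|216.8 − 217| = 0.2.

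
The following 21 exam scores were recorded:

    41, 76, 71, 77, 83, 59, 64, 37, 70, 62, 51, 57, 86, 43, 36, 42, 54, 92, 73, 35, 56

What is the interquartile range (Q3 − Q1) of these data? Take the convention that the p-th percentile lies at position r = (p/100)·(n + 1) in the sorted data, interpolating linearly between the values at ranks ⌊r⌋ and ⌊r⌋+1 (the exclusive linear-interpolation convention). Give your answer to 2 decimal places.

32.00

Sorted: 35, 36, 37, 41, 42, 43, 51, 54, 56, 57, 59, 62, 64, 70, 71, 73, 76, 77, 83, 86, 92.
n = 21.
P25: r = 5.5; ranks 5–6 are 42, 43; interpolating gives 42.5.
P75: r = 16.5; ranks 16–17 are 73, 76; interpolating gives 74.5.
Difference: 74.5 − 42.5 = 32.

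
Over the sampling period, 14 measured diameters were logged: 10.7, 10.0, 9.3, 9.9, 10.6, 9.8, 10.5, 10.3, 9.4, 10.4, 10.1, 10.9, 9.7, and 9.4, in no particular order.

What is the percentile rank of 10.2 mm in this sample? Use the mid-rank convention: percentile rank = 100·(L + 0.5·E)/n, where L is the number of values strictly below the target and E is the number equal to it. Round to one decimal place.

Sorted: 9.3, 9.4, 9.4, 9.7, 9.8, 9.9, 10.0, 10.1, 10.3, 10.4, 10.5, 10.6, 10.7, 10.9.
Count below 10.2: L = 8; count equal: E = 0; n = 14.
Percentile rank = 100·(8 + 0.5·0)/14 = 100·8/14 = 57.14.

57.1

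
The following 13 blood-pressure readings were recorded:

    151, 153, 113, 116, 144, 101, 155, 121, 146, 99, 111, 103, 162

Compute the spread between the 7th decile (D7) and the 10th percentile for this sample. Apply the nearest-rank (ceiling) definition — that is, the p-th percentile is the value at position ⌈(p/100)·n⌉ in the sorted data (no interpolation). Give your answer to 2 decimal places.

50.00

Sorted: 99, 101, 103, 111, 113, 116, 121, 144, 146, 151, 153, 155, 162.
n = 13.
P10: rank ⌈10/100·13⌉ = 2 → 101.
P70: rank ⌈70/100·13⌉ = 10 → 151.
Difference: 151 − 101 = 50.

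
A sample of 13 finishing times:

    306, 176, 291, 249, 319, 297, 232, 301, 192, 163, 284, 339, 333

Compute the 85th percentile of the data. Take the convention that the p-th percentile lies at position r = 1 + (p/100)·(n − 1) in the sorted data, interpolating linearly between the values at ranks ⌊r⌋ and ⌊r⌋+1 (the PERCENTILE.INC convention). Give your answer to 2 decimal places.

321.80

Sorted: 163, 176, 192, 232, 249, 284, 291, 297, 301, 306, 319, 333, 339.
n = 13.
r = 1 + (85/100)·(13 − 1) = 1 + 10.2 = 11.2.
Rank 11 is 319 and rank 12 is 333.
Interpolate: 319 + 0.2·(333 − 319) = 319 + 0.2·14 = 321.8.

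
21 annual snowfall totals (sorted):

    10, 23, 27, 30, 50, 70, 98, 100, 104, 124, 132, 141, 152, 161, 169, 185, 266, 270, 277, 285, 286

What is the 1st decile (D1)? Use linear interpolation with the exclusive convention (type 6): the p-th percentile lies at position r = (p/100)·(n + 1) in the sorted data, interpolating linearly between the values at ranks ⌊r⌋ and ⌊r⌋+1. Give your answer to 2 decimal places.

23.80

n = 21.
r = (10/100)·(21 + 1) = 2.2.
Rank 2 is 23 and rank 3 is 27.
Interpolate: 23 + 0.2·(27 − 23) = 23 + 0.2·4 = 23.8.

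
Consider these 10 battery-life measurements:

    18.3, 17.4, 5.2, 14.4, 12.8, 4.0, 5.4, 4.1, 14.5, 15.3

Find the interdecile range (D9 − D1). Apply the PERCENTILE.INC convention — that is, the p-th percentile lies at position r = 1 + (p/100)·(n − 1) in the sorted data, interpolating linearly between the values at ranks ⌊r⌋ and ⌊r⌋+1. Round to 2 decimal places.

Sorted: 4.0, 4.1, 5.2, 5.4, 12.8, 14.4, 14.5, 15.3, 17.4, 18.3.
n = 10.
P10: r = 1.9; ranks 1–2 are 4.0, 4.1; interpolating gives 4.09.
P90: r = 9.1; ranks 9–10 are 17.4, 18.3; interpolating gives 17.49.
Difference: 17.49 − 4.09 = 13.4.

13.40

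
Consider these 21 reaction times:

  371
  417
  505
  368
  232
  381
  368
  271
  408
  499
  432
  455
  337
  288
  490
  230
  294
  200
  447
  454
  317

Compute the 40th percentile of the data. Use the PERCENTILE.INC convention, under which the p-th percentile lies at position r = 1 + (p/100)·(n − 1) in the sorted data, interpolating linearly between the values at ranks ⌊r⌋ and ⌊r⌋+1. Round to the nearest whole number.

Sorted: 200, 230, 232, 271, 288, 294, 317, 337, 368, 368, 371, 381, 408, 417, 432, 447, 454, 455, 490, 499, 505.
n = 21.
r = 1 + (40/100)·(21 − 1) = 1 + 8 = 9.
r is an integer, so P40 is the value at rank 9: 368.

368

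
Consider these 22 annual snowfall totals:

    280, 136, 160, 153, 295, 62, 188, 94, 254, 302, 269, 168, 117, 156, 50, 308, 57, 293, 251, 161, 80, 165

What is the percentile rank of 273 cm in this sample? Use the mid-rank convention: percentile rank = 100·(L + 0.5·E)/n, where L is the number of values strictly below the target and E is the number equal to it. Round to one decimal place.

Sorted: 50, 57, 62, 80, 94, 117, 136, 153, 156, 160, 161, 165, 168, 188, 251, 254, 269, 280, 293, 295, 302, 308.
Count below 273: L = 17; count equal: E = 0; n = 22.
Percentile rank = 100·(17 + 0.5·0)/22 = 100·17/22 = 77.27.

77.3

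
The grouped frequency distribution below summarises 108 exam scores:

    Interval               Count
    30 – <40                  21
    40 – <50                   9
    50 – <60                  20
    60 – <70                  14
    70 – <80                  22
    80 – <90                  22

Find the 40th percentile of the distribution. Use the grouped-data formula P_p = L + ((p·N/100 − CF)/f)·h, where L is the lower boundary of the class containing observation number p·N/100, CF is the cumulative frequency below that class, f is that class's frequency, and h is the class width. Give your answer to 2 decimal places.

56.60

N = 108; target position k = 40/100 · 108 = 43.2.
Cumulative frequencies: 21, 30, 50, 64, 86, 108.
Observation 43.2 falls in the class 50 – <60.
L = 50, CF = 30, f = 20, h = 10.
P40 = 50 + ((43.2 − 30)/20)·10 = 50 + 6.6 = 56.6.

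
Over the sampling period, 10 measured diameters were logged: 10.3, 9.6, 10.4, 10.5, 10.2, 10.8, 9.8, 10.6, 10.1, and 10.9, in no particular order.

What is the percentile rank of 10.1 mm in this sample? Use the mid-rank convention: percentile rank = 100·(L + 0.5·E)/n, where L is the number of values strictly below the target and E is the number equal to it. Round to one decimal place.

Sorted: 9.6, 9.8, 10.1, 10.2, 10.3, 10.4, 10.5, 10.6, 10.8, 10.9.
Count below 10.1: L = 2; count equal: E = 1; n = 10.
Percentile rank = 100·(2 + 0.5·1)/10 = 100·2.5/10 = 25.

25.0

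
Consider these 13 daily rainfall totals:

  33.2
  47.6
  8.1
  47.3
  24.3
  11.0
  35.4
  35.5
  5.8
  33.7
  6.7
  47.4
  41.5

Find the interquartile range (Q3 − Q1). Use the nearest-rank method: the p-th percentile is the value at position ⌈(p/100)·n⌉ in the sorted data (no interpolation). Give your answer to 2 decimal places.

Sorted: 5.8, 6.7, 8.1, 11.0, 24.3, 33.2, 33.7, 35.4, 35.5, 41.5, 47.3, 47.4, 47.6.
n = 13.
P25: rank ⌈25/100·13⌉ = 4 → 11.
P75: rank ⌈75/100·13⌉ = 10 → 41.5.
Difference: 41.5 − 11 = 30.5.

30.50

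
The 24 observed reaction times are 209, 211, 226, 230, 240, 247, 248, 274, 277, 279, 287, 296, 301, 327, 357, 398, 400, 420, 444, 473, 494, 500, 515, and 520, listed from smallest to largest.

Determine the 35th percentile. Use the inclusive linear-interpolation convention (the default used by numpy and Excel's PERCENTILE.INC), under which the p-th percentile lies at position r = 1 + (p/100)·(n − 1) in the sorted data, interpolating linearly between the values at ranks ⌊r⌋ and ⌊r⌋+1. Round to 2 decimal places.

n = 24.
r = 1 + (35/100)·(24 − 1) = 1 + 8.05 = 9.05.
Rank 9 is 277 and rank 10 is 279.
Interpolate: 277 + 0.05·(279 − 277) = 277 + 0.05·2 = 277.1.

277.10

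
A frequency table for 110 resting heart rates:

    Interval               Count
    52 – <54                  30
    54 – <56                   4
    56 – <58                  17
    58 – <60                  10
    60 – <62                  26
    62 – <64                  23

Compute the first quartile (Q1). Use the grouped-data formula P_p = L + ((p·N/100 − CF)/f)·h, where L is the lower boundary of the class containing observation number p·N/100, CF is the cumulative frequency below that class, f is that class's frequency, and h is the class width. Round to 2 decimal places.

53.83

N = 110; target position k = 25/100 · 110 = 27.5.
Cumulative frequencies: 30, 34, 51, 61, 87, 110.
Observation 27.5 falls in the class 52 – <54.
L = 52, CF = 0, f = 30, h = 2.
P25 = 52 + ((27.5 − 0)/30)·2 = 52 + 1.83333 = 53.8333.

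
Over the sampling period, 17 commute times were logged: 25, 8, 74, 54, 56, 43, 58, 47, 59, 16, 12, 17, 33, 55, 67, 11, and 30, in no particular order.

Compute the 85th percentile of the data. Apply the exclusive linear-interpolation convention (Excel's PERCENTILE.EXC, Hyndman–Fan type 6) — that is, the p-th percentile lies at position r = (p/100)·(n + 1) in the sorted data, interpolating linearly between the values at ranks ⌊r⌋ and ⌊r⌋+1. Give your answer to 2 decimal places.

Sorted: 8, 11, 12, 16, 17, 25, 30, 33, 43, 47, 54, 55, 56, 58, 59, 67, 74.
n = 17.
r = (85/100)·(17 + 1) = 15.3.
Rank 15 is 59 and rank 16 is 67.
Interpolate: 59 + 0.3·(67 − 59) = 59 + 0.3·8 = 61.4.

61.40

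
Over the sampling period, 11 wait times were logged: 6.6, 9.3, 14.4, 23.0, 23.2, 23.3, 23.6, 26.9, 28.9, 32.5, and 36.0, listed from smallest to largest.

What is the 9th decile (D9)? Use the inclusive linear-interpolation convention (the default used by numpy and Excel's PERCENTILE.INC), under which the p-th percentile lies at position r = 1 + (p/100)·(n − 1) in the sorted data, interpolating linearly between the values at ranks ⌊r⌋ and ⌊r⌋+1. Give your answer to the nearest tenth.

n = 11.
r = 1 + (90/100)·(11 − 1) = 1 + 9 = 10.
r is an integer, so P90 is the value at rank 10: 32.5.

32.5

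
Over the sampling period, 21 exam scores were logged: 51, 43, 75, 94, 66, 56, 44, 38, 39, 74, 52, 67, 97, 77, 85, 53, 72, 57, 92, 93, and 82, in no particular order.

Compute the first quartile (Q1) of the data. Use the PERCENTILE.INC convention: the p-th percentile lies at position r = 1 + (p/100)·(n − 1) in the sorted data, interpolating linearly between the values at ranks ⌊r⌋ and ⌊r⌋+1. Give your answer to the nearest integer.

Sorted: 38, 39, 43, 44, 51, 52, 53, 56, 57, 66, 67, 72, 74, 75, 77, 82, 85, 92, 93, 94, 97.
n = 21.
r = 1 + (25/100)·(21 − 1) = 1 + 5 = 6.
r is an integer, so P25 is the value at rank 6: 52.

52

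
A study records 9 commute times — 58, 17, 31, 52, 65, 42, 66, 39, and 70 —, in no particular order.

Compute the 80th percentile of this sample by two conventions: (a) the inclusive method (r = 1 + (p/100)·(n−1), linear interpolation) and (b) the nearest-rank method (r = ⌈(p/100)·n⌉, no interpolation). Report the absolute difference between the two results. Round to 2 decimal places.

Sorted: 17, 31, 39, 42, 52, 58, 65, 66, 70.
n = 9.
(a) r = 7.4; between ranks 7 (65) and 8 (66): 65.4.
(b) the nearest-rank method: rank 8 → 66.
|65.4 − 66| = 0.6.

0.60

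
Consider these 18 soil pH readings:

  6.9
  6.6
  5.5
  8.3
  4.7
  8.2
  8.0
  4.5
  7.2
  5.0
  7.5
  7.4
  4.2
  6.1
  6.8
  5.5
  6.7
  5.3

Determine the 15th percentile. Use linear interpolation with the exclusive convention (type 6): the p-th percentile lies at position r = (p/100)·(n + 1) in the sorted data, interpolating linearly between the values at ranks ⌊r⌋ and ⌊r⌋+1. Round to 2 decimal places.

4.67

Sorted: 4.2, 4.5, 4.7, 5.0, 5.3, 5.5, 5.5, 6.1, 6.6, 6.7, 6.8, 6.9, 7.2, 7.4, 7.5, 8.0, 8.2, 8.3.
n = 18.
r = (15/100)·(18 + 1) = 2.85.
Rank 2 is 4.5 and rank 3 is 4.7.
Interpolate: 4.5 + 0.85·(4.7 − 4.5) = 4.5 + 0.85·0.2 = 4.67.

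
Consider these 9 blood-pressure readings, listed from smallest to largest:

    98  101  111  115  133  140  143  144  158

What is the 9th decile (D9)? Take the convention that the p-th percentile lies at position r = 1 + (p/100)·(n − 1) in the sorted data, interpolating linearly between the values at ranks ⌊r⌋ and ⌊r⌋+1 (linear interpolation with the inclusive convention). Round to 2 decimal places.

n = 9.
r = 1 + (90/100)·(9 − 1) = 1 + 7.2 = 8.2.
Rank 8 is 144 and rank 9 is 158.
Interpolate: 144 + 0.2·(158 − 144) = 144 + 0.2·14 = 146.8.

146.80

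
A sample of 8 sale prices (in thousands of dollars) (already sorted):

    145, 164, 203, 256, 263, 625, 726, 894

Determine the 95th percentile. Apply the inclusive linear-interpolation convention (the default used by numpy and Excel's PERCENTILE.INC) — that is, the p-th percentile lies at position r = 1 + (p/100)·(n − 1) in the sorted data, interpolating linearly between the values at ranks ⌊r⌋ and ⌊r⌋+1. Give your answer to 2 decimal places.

835.20

n = 8.
r = 1 + (95/100)·(8 − 1) = 1 + 6.65 = 7.65.
Rank 7 is 726 and rank 8 is 894.
Interpolate: 726 + 0.65·(894 − 726) = 726 + 0.65·168 = 835.2.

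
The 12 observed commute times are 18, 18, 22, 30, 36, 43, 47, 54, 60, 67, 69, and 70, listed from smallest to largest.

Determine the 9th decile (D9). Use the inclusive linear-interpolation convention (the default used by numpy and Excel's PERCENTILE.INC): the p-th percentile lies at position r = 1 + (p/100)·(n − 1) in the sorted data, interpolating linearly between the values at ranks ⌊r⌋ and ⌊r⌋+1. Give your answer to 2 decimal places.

n = 12.
r = 1 + (90/100)·(12 − 1) = 1 + 9.9 = 10.9.
Rank 10 is 67 and rank 11 is 69.
Interpolate: 67 + 0.9·(69 − 67) = 67 + 0.9·2 = 68.8.

68.80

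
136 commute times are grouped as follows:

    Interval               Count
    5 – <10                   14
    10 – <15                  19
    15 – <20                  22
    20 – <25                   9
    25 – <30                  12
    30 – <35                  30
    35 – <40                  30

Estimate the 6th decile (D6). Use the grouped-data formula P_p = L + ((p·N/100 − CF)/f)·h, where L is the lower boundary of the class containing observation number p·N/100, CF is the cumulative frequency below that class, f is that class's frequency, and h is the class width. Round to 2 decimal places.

N = 136; target position k = 60/100 · 136 = 81.6.
Cumulative frequencies: 14, 33, 55, 64, 76, 106, 136.
Observation 81.6 falls in the class 30 – <35.
L = 30, CF = 76, f = 30, h = 5.
P60 = 30 + ((81.6 − 76)/30)·5 = 30 + 0.933333 = 30.9333.

30.93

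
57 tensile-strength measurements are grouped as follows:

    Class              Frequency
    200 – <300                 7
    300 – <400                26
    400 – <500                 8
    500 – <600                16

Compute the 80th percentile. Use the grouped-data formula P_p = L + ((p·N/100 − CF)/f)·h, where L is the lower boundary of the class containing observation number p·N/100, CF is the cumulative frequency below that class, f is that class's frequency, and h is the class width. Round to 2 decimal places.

528.75

N = 57; target position k = 80/100 · 57 = 45.6.
Cumulative frequencies: 7, 33, 41, 57.
Observation 45.6 falls in the class 500 – <600.
L = 500, CF = 41, f = 16, h = 100.
P80 = 500 + ((45.6 − 41)/16)·100 = 500 + 28.75 = 528.75.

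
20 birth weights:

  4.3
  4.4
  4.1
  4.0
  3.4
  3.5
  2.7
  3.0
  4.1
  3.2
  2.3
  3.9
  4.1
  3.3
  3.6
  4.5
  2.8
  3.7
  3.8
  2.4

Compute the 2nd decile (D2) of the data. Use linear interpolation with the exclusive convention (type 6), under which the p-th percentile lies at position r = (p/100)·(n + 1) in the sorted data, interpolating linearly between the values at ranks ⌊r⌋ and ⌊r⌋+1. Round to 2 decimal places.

2.84

Sorted: 2.3, 2.4, 2.7, 2.8, 3.0, 3.2, 3.3, 3.4, 3.5, 3.6, 3.7, 3.8, 3.9, 4.0, 4.1, 4.1, 4.1, 4.3, 4.4, 4.5.
n = 20.
r = (20/100)·(20 + 1) = 4.2.
Rank 4 is 2.8 and rank 5 is 3.0.
Interpolate: 2.8 + 0.2·(3.0 − 2.8) = 2.8 + 0.2·0.2 = 2.84.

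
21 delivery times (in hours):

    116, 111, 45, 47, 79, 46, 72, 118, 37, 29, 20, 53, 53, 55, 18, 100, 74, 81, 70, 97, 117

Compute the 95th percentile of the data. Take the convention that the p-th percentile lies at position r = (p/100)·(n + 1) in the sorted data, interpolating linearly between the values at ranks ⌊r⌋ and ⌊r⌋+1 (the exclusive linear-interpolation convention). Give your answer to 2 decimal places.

Sorted: 18, 20, 29, 37, 45, 46, 47, 53, 53, 55, 70, 72, 74, 79, 81, 97, 100, 111, 116, 117, 118.
n = 21.
r = (95/100)·(21 + 1) = 20.9.
Rank 20 is 117 and rank 21 is 118.
Interpolate: 117 + 0.9·(118 − 117) = 117 + 0.9·1 = 117.9.

117.90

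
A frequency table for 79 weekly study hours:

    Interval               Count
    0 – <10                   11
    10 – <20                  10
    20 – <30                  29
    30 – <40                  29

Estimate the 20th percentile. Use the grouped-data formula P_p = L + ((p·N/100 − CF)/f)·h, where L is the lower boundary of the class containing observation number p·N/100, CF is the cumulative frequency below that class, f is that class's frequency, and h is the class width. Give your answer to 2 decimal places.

14.80

N = 79; target position k = 20/100 · 79 = 15.8.
Cumulative frequencies: 11, 21, 50, 79.
Observation 15.8 falls in the class 10 – <20.
L = 10, CF = 11, f = 10, h = 10.
P20 = 10 + ((15.8 − 11)/10)·10 = 10 + 4.8 = 14.8.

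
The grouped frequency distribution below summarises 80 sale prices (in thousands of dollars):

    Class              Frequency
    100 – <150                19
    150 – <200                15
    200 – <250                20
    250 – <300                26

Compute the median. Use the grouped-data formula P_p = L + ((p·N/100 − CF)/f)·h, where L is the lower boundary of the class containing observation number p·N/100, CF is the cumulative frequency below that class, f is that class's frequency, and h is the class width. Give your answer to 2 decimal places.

N = 80; target position k = 50/100 · 80 = 40.
Cumulative frequencies: 19, 34, 54, 80.
Observation 40 falls in the class 200 – <250.
L = 200, CF = 34, f = 20, h = 50.
P50 = 200 + ((40 − 34)/20)·50 = 200 + 15 = 215.

215.00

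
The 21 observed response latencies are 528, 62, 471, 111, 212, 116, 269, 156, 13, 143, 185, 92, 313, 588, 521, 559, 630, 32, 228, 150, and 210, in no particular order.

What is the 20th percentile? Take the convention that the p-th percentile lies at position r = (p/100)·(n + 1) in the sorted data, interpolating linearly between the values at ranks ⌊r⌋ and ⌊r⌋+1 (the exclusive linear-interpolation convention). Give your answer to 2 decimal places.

99.60

Sorted: 13, 32, 62, 92, 111, 116, 143, 150, 156, 185, 210, 212, 228, 269, 313, 471, 521, 528, 559, 588, 630.
n = 21.
r = (20/100)·(21 + 1) = 4.4.
Rank 4 is 92 and rank 5 is 111.
Interpolate: 92 + 0.4·(111 − 92) = 92 + 0.4·19 = 99.6.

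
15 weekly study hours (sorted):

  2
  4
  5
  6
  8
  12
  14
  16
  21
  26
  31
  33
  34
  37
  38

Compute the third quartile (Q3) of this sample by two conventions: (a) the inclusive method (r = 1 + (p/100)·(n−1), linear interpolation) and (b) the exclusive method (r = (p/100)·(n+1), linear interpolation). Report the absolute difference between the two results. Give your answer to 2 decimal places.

n = 15.
(a) r = 11.5; between ranks 11 (31) and 12 (33): 32.
(b) r = 12 → value at rank 12 = 33.
|32 − 33| = 1.

1.00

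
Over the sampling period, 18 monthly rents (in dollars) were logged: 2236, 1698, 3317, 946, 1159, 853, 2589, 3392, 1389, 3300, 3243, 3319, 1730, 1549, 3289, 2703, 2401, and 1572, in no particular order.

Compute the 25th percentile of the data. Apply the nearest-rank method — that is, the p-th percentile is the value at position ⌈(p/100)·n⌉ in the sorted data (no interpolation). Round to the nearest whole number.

Sorted: 853, 946, 1159, 1389, 1549, 1572, 1698, 1730, 2236, 2401, 2589, 2703, 3243, 3289, 3300, 3317, 3319, 3392.
n = 18.
Position = ⌈25/100 · 18⌉ = ⌈4.5⌉ = 5.
The value at rank 5 is 1549.

1549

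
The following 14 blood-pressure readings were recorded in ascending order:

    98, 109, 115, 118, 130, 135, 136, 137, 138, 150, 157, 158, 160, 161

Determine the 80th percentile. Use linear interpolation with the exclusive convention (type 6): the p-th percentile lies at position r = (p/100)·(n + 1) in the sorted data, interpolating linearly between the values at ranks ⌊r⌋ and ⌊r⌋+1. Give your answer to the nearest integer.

158

n = 14.
r = (80/100)·(14 + 1) = 12.
r is an integer, so P80 is the value at rank 12: 158.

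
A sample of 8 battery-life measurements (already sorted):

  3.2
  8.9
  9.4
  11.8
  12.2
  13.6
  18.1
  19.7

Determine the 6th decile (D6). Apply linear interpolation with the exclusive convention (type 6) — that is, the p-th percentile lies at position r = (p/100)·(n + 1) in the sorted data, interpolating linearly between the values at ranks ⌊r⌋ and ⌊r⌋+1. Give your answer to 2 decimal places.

12.76

n = 8.
r = (60/100)·(8 + 1) = 5.4.
Rank 5 is 12.2 and rank 6 is 13.6.
Interpolate: 12.2 + 0.4·(13.6 − 12.2) = 12.2 + 0.4·1.4 = 12.76.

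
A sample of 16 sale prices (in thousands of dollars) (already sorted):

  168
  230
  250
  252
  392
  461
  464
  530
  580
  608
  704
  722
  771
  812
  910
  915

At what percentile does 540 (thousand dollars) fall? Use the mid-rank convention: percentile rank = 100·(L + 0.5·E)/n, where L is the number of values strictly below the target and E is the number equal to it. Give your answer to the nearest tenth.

Count below 540: L = 8; count equal: E = 0; n = 16.
Percentile rank = 100·(8 + 0.5·0)/16 = 100·8/16 = 50.

50.0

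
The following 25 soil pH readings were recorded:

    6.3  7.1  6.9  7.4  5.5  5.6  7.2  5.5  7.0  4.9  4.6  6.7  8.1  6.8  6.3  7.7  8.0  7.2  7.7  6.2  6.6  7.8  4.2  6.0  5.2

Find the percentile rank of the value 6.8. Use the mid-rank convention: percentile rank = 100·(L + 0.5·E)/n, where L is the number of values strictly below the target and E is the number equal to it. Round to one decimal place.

Sorted: 4.2, 4.6, 4.9, 5.2, 5.5, 5.5, 5.6, 6.0, 6.2, 6.3, 6.3, 6.6, 6.7, 6.8, 6.9, 7.0, 7.1, 7.2, 7.2, 7.4, 7.7, 7.7, 7.8, 8.0, 8.1.
Count below 6.8: L = 13; count equal: E = 1; n = 25.
Percentile rank = 100·(13 + 0.5·1)/25 = 100·13.5/25 = 54.

54.0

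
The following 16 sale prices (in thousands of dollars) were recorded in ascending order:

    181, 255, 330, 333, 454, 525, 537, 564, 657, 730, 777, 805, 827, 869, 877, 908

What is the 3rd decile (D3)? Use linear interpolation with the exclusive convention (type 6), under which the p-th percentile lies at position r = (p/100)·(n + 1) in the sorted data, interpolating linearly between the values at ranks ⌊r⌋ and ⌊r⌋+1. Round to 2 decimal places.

n = 16.
r = (30/100)·(16 + 1) = 5.1.
Rank 5 is 454 and rank 6 is 525.
Interpolate: 454 + 0.1·(525 − 454) = 454 + 0.1·71 = 461.1.

461.10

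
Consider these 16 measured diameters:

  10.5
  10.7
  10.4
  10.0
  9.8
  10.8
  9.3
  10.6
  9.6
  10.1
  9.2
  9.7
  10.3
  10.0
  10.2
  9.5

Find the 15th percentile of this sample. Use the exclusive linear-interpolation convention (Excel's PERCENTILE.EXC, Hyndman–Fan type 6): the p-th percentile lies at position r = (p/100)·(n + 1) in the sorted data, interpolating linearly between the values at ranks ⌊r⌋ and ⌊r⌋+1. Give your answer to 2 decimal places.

Sorted: 9.2, 9.3, 9.5, 9.6, 9.7, 9.8, 10.0, 10.0, 10.1, 10.2, 10.3, 10.4, 10.5, 10.6, 10.7, 10.8.
n = 16.
r = (15/100)·(16 + 1) = 2.55.
Rank 2 is 9.3 and rank 3 is 9.5.
Interpolate: 9.3 + 0.55·(9.5 − 9.3) = 9.3 + 0.55·0.2 = 9.41.

9.41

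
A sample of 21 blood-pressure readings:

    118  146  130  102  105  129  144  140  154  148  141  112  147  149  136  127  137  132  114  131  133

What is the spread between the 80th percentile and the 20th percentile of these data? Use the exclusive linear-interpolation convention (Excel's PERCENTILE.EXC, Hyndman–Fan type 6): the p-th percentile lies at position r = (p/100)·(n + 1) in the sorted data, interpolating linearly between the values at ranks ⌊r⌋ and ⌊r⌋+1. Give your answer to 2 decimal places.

31.00

Sorted: 102, 105, 112, 114, 118, 127, 129, 130, 131, 132, 133, 136, 137, 140, 141, 144, 146, 147, 148, 149, 154.
n = 21.
P20: r = 4.4; ranks 4–5 are 114, 118; interpolating gives 115.6.
P80: r = 17.6; ranks 17–18 are 146, 147; interpolating gives 146.6.
Difference: 146.6 − 115.6 = 31.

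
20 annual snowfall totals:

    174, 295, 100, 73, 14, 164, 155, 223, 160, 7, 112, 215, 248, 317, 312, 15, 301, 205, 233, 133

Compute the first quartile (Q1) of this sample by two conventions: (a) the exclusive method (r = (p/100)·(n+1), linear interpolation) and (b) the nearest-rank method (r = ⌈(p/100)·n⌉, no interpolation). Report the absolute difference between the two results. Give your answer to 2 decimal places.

3.00

Sorted: 7, 14, 15, 73, 100, 112, 133, 155, 160, 164, 174, 205, 215, 223, 233, 248, 295, 301, 312, 317.
n = 20.
(a) r = 5.25; between ranks 5 (100) and 6 (112): 103.
(b) the nearest-rank method: rank 5 → 100.
|103 − 100| = 3.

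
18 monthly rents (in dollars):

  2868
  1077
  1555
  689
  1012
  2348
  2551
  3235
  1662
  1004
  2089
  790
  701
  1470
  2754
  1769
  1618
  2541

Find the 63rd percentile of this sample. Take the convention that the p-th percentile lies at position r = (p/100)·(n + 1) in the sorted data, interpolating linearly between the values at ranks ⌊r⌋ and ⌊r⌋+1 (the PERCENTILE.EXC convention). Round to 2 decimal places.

2079.40

Sorted: 689, 701, 790, 1004, 1012, 1077, 1470, 1555, 1618, 1662, 1769, 2089, 2348, 2541, 2551, 2754, 2868, 3235.
n = 18.
r = (63/100)·(18 + 1) = 11.97.
Rank 11 is 1769 and rank 12 is 2089.
Interpolate: 1769 + 0.97·(2089 − 1769) = 1769 + 0.97·320 = 2079.4.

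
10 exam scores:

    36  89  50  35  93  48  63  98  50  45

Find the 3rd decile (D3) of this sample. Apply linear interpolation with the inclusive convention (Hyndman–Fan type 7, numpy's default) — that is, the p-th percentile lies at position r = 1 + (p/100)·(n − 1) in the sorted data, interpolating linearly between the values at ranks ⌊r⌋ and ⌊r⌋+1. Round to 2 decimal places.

Sorted: 35, 36, 45, 48, 50, 50, 63, 89, 93, 98.
n = 10.
r = 1 + (30/100)·(10 − 1) = 1 + 2.7 = 3.7.
Rank 3 is 45 and rank 4 is 48.
Interpolate: 45 + 0.7·(48 − 45) = 45 + 0.7·3 = 47.1.

47.10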